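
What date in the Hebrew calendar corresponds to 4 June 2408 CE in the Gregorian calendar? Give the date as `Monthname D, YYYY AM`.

Both dates share Julian Day Number 2600719; in the Hebrew calendar that is 9 Sivan 6168 AM.

Sivan 9, 6168 AM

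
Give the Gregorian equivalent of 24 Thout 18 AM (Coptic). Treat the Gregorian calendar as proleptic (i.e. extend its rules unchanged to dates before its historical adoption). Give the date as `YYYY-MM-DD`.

Julian Day Number of the source date = 1831262.
Converting JDN 1831262 to the Gregorian calendar gives 22 September 301 CE.

0301-09-22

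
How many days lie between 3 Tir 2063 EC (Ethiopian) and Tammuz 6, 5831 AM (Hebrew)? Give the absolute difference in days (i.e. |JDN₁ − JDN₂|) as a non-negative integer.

173

First date → JDN 2477488; second date → JDN 2477661.
The interval is |2477488 − 2477661| = 173 days.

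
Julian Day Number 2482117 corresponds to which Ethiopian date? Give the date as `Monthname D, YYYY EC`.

JDN 2482117 is 14 September 2083 in the Gregorian calendar.
In the Ethiopian calendar that day is Meskerem 3, 2076 EC.

Meskerem 3, 2076 EC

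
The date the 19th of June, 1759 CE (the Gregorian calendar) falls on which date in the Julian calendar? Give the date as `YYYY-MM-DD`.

1759-06-08

The Julian–Gregorian offset here is 11 days (Julian trailing).
19 June 1759 Gregorian − 11 days → 8 June 1759 Julian.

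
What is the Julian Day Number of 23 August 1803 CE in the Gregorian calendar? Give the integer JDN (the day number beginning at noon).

2379826

JDN 2400001 is 17 November 1858 CE (Gregorian), MJD 0; the target day is −20175 days from there, so JDN = 2379826.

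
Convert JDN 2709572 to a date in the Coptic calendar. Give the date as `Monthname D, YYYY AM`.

The Gregorian equivalent of JDN 2709572 is 16 June 2706.
In the Coptic calendar that day is Paoni 3, 2422 AM.

Paoni 3, 2422 AM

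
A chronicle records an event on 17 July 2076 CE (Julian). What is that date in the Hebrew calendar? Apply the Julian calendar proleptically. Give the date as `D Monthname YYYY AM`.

29 Tammuz 5836 AM

Both dates share Julian Day Number 2479515; in the Hebrew calendar that is 29 Tammuz 5836 AM.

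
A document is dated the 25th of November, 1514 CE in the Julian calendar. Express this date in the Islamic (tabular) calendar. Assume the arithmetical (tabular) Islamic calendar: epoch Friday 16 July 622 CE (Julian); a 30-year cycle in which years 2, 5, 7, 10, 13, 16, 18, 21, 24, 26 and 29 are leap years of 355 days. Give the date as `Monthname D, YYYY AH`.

Julian Day Number of the source date = 2274375.
Converting JDN 2274375 to the tabular Islamic calendar gives 7 Shawwal 920 AH.

Shawwal 7, 920 AH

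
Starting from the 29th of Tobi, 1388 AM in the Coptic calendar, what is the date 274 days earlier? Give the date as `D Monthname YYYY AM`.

The starting date is JDN 2331780; 2331780 − 274 = 2331506.
JDN 2331506 corresponds to 1 Pashons 1387 AM.

1 Pashons 1387 AM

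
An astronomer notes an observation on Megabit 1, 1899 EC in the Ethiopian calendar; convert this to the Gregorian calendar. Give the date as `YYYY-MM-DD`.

1907-03-10

Julian Day Number of the source date = 2417645.
Converting JDN 2417645 to the Gregorian calendar gives 10 March 1907 CE.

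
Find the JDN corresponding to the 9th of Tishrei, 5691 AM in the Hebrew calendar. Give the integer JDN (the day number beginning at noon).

2426251

Equivalently 1 October 1930 (Gregorian).
JDN 2451545 is 1 January 2000 CE (Gregorian); the target day is −25294 days from there, so JDN = 2426251.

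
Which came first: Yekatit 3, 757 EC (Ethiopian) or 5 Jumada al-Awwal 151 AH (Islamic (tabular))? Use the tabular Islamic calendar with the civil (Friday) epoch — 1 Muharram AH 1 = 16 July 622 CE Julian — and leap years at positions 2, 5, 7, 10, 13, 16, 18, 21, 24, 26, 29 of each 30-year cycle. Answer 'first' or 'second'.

First date → JDN 2000502; second date → JDN 2001717.
JDN 2000502 < JDN 2001717, so the first date is earlier.

first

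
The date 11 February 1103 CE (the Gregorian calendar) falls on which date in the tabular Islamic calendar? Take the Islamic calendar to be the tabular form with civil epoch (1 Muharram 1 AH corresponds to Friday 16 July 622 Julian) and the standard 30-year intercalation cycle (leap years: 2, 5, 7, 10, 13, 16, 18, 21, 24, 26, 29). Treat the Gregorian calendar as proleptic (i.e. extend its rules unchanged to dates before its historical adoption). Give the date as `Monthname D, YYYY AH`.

Rabi' al-Thani 24, 496 AH

Both dates share Julian Day Number 2123963; in the tabular Islamic calendar that is 24 Rabi' al-Thani 496 AH.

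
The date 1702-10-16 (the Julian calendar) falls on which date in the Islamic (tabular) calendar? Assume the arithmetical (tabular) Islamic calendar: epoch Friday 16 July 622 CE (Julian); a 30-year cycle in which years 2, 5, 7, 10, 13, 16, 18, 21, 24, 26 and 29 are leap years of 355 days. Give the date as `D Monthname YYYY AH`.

Both dates share Julian Day Number 2343002; in the tabular Islamic calendar that is 5 Jumada al-Thani 1114 AH.

5 Jumada al-Thani 1114 AH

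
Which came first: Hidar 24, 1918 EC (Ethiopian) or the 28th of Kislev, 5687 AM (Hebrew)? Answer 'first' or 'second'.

Converting both to JDN: 2424488 vs 2424854; the smaller is the first.

first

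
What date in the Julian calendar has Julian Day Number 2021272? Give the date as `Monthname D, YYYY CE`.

The proleptic Gregorian equivalent of JDN 2021272 is 14 December 821.
In the Julian calendar that day is December 10, 821 CE.

December 10, 821 CE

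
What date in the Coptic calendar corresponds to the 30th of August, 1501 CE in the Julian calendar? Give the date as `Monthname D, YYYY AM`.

Thout 2, 1218 AM

The source date corresponds to 9 September 1501 in the proleptic Gregorian calendar (JDN 2269540).
That day falls on 2 Thout 1218 AM in the Coptic calendar.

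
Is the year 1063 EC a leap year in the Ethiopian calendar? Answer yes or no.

yes

1063 mod 4 = 3; in the Ethiopian calendar a year is leap when year mod 4 = 3, so it is a leap year.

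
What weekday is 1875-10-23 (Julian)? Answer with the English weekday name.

Thursday

Equivalently 4 November 1875 Gregorian, JDN 2406197.
Since JDN mod 7 = 3 (0 = Monday), the day is Thursday.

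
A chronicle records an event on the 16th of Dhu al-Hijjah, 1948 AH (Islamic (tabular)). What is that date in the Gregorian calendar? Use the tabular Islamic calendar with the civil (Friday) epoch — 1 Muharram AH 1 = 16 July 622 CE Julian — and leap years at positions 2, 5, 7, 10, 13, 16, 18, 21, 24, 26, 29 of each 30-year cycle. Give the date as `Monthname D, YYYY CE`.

Both dates share Julian Day Number 2638732; in the Gregorian calendar that is 2 July 2512 CE.

July 2, 2512 CE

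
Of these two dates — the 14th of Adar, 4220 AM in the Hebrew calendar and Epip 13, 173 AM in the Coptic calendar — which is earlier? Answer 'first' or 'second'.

second

First date → JDN 1889126; second date → JDN 1888165.
JDN 1888165 < JDN 1889126, so the second date is earlier.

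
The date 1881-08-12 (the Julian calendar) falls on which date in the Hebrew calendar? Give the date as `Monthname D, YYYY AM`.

Av 29, 5641 AM

Julian Day Number of the source date = 2408317.
Converting JDN 2408317 to the Hebrew calendar gives 29 Av 5641 AM.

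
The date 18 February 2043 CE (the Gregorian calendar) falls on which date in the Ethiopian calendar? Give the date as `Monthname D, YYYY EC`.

Yekatit 11, 2035 EC

Both dates share Julian Day Number 2467299; in the Ethiopian calendar that is 11 Yekatit 2035 EC.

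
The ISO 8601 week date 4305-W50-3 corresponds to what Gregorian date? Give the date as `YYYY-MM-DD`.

4305-12-13

ISO week 1 of 4305 is the week containing the first Thursday of 4305.
Week 50, day 3 (Wednesday) lands on 4305-12-13.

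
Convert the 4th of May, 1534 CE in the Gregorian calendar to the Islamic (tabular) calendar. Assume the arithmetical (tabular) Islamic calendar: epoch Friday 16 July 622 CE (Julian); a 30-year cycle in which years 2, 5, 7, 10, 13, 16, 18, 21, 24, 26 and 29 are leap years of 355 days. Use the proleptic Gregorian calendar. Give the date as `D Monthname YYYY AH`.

10 Shawwal 940 AH

Julian Day Number of the source date = 2281465.
Converting JDN 2281465 to the tabular Islamic calendar gives 10 Shawwal 940 AH.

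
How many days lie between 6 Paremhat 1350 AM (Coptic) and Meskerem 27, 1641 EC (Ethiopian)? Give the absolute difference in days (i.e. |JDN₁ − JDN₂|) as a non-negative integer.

JDN of the first date = 2317937.
JDN of the second date = 2323257.
|2323257 − 2317937| = 5320.

5320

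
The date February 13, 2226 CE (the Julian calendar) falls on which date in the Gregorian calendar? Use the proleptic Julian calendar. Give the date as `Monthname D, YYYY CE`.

At this point the Julian calendar is 15 days behind the Gregorian.
13 February 2226 Julian + 15 days → 28 February 2226 Gregorian.

February 28, 2226 CE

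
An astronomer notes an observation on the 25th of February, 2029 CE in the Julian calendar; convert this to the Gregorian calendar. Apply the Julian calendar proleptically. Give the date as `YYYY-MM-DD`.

2029-03-10

At this point the Julian calendar is 13 days behind the Gregorian.
25 February 2029 Julian + 13 days → 10 March 2029 Gregorian.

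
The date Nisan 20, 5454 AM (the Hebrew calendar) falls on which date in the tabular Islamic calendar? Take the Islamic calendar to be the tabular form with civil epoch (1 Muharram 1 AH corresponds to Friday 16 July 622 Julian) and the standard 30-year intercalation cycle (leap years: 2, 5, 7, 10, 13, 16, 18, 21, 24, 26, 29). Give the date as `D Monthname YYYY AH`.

Both dates share Julian Day Number 2339886; in the tabular Islamic calendar that is 19 Sha'ban 1105 AH.

19 Sha'ban 1105 AH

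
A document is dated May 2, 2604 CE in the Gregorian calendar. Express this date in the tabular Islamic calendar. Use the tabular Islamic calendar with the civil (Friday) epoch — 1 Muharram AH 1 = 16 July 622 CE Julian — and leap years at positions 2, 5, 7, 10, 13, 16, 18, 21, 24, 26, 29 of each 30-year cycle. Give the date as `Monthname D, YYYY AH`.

Julian Day Number of the source date = 2672273.
Converting JDN 2672273 to the tabular Islamic calendar gives 10 Sha'ban 2043 AH.

Sha'ban 10, 2043 AH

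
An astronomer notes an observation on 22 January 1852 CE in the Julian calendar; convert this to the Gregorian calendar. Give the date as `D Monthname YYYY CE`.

3 February 1852 CE

For dates in this range the Gregorian date is 12 days ahead of the Julian.
22 January 1852 Julian + 12 days → 3 February 1852 Gregorian.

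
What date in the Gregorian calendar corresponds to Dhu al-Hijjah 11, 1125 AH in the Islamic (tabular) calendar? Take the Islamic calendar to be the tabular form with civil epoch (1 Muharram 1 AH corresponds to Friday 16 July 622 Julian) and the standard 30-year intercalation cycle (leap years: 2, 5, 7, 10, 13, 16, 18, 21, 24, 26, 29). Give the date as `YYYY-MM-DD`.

Julian Day Number of the source date = 2347083.
Converting JDN 2347083 to the Gregorian calendar gives 29 December 1713 CE.

1713-12-29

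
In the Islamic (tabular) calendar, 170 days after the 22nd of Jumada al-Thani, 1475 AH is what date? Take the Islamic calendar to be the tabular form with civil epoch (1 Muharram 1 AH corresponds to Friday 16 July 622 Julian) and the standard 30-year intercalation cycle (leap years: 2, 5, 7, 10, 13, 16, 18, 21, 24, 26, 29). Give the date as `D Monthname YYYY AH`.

Counting 170 days forward from JDN 2470945 reaches JDN 2471115, which is 15 Dhu al-Hijjah 1475 AH.

15 Dhu al-Hijjah 1475 AH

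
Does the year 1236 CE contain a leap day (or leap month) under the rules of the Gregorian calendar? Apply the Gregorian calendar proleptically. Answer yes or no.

yes

1236 is divisible by 4 and not by 100, so it is a leap year.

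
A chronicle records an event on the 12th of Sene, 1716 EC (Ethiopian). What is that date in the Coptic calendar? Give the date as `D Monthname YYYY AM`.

12 Paoni 1440 AM

Julian Day Number of the source date = 2350906.
Converting JDN 2350906 to the Coptic calendar gives 12 Paoni 1440 AM.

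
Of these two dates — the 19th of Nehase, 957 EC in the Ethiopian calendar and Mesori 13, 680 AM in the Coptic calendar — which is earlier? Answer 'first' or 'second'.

second

The two dates have Julian Day Numbers 2073748 and 2073377 respectively.
Since 2073377 < 2073748, the second date comes first.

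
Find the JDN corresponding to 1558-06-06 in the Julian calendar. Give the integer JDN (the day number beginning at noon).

2290274

Equivalently 16 June 1558 (proleptic Gregorian).
JDN 2400001 is 17 November 1858 CE (Gregorian), MJD 0; the target day is −109727 days from there, so JDN = 2290274.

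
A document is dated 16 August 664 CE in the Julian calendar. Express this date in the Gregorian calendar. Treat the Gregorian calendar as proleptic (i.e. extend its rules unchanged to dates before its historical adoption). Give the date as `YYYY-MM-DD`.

For dates in this range the Gregorian date is 3 days ahead of the Julian.
16 August 664 Julian + 3 days → 19 August 664 Gregorian.

0664-08-19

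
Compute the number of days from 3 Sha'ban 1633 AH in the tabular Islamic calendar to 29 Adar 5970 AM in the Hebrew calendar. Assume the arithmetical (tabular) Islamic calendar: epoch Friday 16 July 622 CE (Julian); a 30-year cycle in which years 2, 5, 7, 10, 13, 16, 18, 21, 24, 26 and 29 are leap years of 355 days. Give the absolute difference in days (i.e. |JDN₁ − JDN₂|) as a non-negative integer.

First date → JDN 2526975; second date → JDN 2528330.
The interval is |2526975 − 2528330| = 1355 days.

1355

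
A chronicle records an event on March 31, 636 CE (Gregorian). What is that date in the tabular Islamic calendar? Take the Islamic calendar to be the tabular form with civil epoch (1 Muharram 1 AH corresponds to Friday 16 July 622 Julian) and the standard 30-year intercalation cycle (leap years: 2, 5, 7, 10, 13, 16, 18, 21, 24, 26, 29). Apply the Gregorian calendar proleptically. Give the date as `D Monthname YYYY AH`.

Both dates share Julian Day Number 1953444; in the tabular Islamic calendar that is 14 Safar 15 AH.

14 Safar 15 AH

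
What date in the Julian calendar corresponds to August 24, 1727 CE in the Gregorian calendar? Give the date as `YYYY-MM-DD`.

The Julian–Gregorian offset here is 11 days (Julian trailing).
24 August 1727 Gregorian − 11 days → 13 August 1727 Julian.

1727-08-13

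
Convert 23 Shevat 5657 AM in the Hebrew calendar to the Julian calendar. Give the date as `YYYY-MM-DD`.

Julian Day Number of the source date = 2413951.
Converting JDN 2413951 to the Julian calendar gives 14 January 1897 CE.

1897-01-14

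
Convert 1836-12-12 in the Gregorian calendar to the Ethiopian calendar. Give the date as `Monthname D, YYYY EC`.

Tahsas 4, 1829 EC

Julian Day Number of the source date = 2391991.
Converting JDN 2391991 to the Ethiopian calendar gives 4 Tahsas 1829 EC.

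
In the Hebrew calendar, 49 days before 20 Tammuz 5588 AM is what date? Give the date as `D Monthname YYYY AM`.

The starting date is JDN 2388906; 2388906 − 49 = 2388857.
JDN 2388857 corresponds to 1 Sivan 5588 AM.

1 Sivan 5588 AM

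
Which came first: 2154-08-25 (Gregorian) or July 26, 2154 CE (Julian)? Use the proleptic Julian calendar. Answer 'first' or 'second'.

First date → JDN 2508029; second date → JDN 2508013.
JDN 2508013 < JDN 2508029, so the second date is earlier.

second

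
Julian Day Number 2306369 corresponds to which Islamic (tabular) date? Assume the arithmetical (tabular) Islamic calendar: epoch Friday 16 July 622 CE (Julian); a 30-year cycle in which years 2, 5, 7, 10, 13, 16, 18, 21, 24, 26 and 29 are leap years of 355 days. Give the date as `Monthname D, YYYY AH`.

The Gregorian equivalent of JDN 2306369 is 10 July 1602.
In the tabular Islamic calendar that day is Muharram 20, 1011 AH.

Muharram 20, 1011 AH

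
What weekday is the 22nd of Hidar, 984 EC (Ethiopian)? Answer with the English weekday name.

In the proleptic Gregorian calendar this is 24 November 991 (JDN 2083343).
Since JDN mod 7 = 3 (0 = Monday), the day is Thursday.

Thursday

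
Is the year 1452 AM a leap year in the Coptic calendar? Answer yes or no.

no

1452 mod 4 = 0; in the Coptic calendar a year is leap when year mod 4 = 3, so it is a common year.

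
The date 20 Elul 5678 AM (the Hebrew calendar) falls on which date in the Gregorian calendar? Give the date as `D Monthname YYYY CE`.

Julian Day Number of the source date = 2421834.
Converting JDN 2421834 to the Gregorian calendar gives 28 August 1918 CE.

28 August 1918 CE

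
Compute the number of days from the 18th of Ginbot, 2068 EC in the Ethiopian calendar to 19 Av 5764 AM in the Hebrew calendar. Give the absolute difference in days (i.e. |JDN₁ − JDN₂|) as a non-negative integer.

First date → JDN 2479450; second date → JDN 2453224.
The interval is |2479450 − 2453224| = 26226 days.

26226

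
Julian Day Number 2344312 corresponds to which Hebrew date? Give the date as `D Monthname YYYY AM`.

The Gregorian equivalent of JDN 2344312 is 29 May 1706.
In the Hebrew calendar that day is 16 Sivan 5466 AM.

16 Sivan 5466 AM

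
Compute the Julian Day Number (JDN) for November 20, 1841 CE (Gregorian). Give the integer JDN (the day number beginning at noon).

2393795

JDN 2451545 is 1 January 2000 CE (Gregorian); the target day is −57750 days from there, so JDN = 2393795.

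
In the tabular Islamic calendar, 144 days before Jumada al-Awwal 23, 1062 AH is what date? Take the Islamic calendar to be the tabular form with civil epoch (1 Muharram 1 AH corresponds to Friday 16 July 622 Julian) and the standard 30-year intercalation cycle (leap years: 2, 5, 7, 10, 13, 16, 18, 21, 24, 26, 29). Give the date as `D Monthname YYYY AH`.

JDN of Jumada al-Awwal 23, 1062 AH = 2324563.
2324563 − 144 = 2324419.
JDN 2324419 in the tabular Islamic calendar is 26 Dhu al-Hijjah 1061 AH.

26 Dhu al-Hijjah 1061 AH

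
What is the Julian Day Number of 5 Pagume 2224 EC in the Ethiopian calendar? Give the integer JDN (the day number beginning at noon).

2536536

Equivalently 12 September 2232 (Gregorian).
JDN 2451545 is 1 January 2000 CE (Gregorian); the target day is +84991 days from there, so JDN = 2536536.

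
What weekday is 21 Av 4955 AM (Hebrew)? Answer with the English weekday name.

Sunday

This is JDN 2157742 (6 August 1195 Gregorian).
Since JDN mod 7 = 6 (0 = Monday), the day is Sunday.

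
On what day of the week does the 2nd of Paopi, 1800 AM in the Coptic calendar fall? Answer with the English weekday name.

Equivalently 13 October 2083 Gregorian, JDN 2482146.
2482146 ≡ 2 (mod 7); counting from Monday = 0 gives Wednesday.

Wednesday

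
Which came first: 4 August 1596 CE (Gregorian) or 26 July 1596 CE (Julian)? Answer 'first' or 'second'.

first

The two dates have Julian Day Numbers 2304203 and 2304204 respectively.
Since 2304203 < 2304204, the first date comes first.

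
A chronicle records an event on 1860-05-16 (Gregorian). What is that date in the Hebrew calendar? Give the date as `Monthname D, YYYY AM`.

Julian Day Number of the source date = 2400547.
Converting JDN 2400547 to the Hebrew calendar gives 24 Iyar 5620 AM.

Iyar 24, 5620 AM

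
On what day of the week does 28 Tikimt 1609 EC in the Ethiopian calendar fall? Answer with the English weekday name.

Equivalently 4 November 1616 Gregorian, JDN 2311600.
JDN 2311600 mod 7 = 4, and JDN 0 was a Monday, so this is a Friday.

Friday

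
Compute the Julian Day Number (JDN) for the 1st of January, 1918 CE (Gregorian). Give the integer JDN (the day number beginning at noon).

2421595

JDN 2299161 is 15 October 1582 CE (Gregorian); the target day is +122434 days from there, so JDN = 2421595.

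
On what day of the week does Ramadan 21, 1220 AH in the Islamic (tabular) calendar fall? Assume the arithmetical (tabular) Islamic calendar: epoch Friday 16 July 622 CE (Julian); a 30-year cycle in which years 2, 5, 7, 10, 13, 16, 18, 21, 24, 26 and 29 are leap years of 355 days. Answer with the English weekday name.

Friday

This is JDN 2380669 (13 December 1805 Gregorian).
JDN 2380669 mod 7 = 4, and JDN 0 was a Monday, so this is a Friday.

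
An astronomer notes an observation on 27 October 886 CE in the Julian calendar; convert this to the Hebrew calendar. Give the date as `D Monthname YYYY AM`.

Julian Day Number of the source date = 2044969.
Converting JDN 2044969 to the Hebrew calendar gives 25 Cheshvan 4647 AM.

25 Cheshvan 4647 AM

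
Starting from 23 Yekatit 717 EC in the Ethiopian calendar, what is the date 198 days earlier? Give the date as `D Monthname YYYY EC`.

The starting date is JDN 1985912; 1985912 − 198 = 1985714.
JDN 1985714 corresponds to 10 Nehase 716 EC.

10 Nehase 716 EC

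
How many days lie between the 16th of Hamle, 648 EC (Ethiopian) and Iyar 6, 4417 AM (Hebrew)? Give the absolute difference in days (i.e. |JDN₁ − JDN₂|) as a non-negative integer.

JDN of the first date = 1960853.
JDN of the second date = 1961142.
|1961142 − 1960853| = 289.

289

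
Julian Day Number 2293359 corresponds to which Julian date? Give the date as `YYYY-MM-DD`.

The proleptic Gregorian equivalent of JDN 2293359 is 26 November 1566.
In the Julian calendar that day is 1566-11-16.

1566-11-16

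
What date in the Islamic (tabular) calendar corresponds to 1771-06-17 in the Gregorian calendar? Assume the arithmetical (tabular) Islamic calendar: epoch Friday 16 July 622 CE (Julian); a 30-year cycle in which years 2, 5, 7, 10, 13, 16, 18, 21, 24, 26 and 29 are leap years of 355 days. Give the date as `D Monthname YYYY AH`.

4 Rabi' al-Awwal 1185 AH

Both dates share Julian Day Number 2368072; in the tabular Islamic calendar that is 4 Rabi' al-Awwal 1185 AH.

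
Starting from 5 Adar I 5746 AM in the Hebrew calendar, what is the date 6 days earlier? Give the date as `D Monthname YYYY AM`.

The starting date is JDN 2446476; 2446476 − 6 = 2446470.
JDN 2446470 corresponds to 29 Shevat 5746 AM.

29 Shevat 5746 AM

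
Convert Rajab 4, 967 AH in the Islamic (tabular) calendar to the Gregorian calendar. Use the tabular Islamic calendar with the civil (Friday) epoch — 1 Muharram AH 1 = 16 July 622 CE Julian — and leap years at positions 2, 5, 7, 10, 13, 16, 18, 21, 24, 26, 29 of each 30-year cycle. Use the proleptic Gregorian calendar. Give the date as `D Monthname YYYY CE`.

10 April 1560 CE

Julian Day Number of the source date = 2290938.
Converting JDN 2290938 to the Gregorian calendar gives 10 April 1560 CE.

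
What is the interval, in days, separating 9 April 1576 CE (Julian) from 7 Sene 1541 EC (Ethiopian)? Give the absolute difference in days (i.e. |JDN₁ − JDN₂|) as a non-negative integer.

First date → JDN 2296791; second date → JDN 2286982.
The interval is |2296791 − 2286982| = 9809 days.

9809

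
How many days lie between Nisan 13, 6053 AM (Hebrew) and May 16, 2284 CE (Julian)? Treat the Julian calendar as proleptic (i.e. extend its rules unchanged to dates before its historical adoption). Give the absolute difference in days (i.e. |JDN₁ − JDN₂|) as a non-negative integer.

3246

First date → JDN 2558671; second date → JDN 2555425.
The interval is |2558671 − 2555425| = 3246 days.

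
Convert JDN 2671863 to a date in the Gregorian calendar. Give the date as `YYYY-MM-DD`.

Counting from JDN 2299161 = 15 Oct 1582 gives an offset of 372702 days.

2603-03-19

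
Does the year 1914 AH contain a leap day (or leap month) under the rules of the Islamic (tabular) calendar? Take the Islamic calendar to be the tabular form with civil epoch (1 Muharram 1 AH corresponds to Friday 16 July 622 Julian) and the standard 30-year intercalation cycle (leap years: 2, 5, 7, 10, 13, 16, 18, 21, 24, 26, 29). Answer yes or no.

yes

Year 1914 AH is year 24 of its 30-year cycle; leap positions are 2, 5, 7, 10, 13, 16, 18, 21, 24, 26, 29, so it is a leap year (355 days).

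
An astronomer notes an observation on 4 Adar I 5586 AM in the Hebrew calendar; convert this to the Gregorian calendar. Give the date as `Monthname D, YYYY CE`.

Both dates share Julian Day Number 2388034; in the Gregorian calendar that is 11 February 1826 CE.

February 11, 1826 CE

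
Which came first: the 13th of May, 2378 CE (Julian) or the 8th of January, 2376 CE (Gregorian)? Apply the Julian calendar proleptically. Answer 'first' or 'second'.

second

First date → JDN 2589755; second date → JDN 2588883.
JDN 2588883 < JDN 2589755, so the second date is earlier.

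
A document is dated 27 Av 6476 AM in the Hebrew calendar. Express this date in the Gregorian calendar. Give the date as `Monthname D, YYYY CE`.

August 7, 2716 CE

Both dates share Julian Day Number 2713277; in the Gregorian calendar that is 7 August 2716 CE.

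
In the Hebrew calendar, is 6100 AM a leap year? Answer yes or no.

no

Hebrew year 6100 is year 1 of its 19-year Metonic cycle; leap years are at positions 3, 6, 8, 11, 14, 17, 19, so it is a common year (12 months).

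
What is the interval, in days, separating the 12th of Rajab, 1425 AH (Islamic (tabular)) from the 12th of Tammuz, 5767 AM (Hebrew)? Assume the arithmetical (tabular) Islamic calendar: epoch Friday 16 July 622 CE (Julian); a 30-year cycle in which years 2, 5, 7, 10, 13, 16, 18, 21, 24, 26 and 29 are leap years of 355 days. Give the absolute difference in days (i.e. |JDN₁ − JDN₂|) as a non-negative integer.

JDN of the first date = 2453246.
JDN of the second date = 2454280.
|2454280 − 2453246| = 1034.

1034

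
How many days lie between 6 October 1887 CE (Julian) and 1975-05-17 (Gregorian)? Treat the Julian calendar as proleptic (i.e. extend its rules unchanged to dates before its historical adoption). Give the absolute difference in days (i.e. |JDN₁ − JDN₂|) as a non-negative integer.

31987

First date → JDN 2410563; second date → JDN 2442550.
The interval is |2410563 − 2442550| = 31987 days.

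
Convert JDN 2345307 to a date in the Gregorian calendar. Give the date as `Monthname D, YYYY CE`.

JDN 2451545 is 1 Jan 2000; 2345307 is −106238 days from there.

February 17, 1709 CE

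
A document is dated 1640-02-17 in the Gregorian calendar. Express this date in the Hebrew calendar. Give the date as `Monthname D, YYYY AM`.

Shevat 24, 5400 AM

Both dates share Julian Day Number 2320105; in the Hebrew calendar that is 24 Shevat 5400 AM.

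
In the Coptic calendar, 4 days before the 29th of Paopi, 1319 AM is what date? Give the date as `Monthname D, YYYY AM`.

Paopi 25, 1319 AM

JDN of the 29th of Paopi, 1319 AM = 2306487.
2306487 − 4 = 2306483.
JDN 2306483 in the Coptic calendar is Paopi 25, 1319 AM.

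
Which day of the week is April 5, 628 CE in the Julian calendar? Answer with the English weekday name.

This is JDN 1950530 (8 April 628 Gregorian).
1950530 ≡ 1 (mod 7); counting from Monday = 0 gives Tuesday.

Tuesday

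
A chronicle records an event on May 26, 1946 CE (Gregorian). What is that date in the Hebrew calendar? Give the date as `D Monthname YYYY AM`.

25 Iyar 5706 AM

Both dates share Julian Day Number 2431967; in the Hebrew calendar that is 25 Iyar 5706 AM.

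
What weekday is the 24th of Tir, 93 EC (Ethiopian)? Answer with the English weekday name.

Tuesday

This is JDN 1757967 (18 January 101 Gregorian).
Since JDN mod 7 = 1 (0 = Monday), the day is Tuesday.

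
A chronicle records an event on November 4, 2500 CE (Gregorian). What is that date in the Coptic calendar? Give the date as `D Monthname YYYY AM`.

21 Paopi 2217 AM

Both dates share Julian Day Number 2634474; in the Coptic calendar that is 21 Paopi 2217 AM.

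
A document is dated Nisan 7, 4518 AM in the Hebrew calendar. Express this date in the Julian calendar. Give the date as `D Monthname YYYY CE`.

Julian Day Number of the source date = 1997998.
Converting JDN 1997998 to the Julian calendar gives 22 March 758 CE.

22 March 758 CE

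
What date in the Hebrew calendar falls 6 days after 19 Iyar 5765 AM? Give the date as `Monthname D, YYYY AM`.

Counting 6 days forward from JDN 2453519 reaches JDN 2453525, which is Iyar 25, 5765 AM.

Iyar 25, 5765 AM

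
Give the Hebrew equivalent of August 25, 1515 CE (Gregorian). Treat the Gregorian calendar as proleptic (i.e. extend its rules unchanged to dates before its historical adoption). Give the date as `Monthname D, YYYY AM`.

Elul 4, 5275 AM

Both dates share Julian Day Number 2274638; in the Hebrew calendar that is 4 Elul 5275 AM.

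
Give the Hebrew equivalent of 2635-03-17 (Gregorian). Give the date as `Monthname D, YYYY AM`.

Adar II 5, 6395 AM

Julian Day Number of the source date = 2683549.
Converting JDN 2683549 to the Hebrew calendar gives 5 Adar II 6395 AM.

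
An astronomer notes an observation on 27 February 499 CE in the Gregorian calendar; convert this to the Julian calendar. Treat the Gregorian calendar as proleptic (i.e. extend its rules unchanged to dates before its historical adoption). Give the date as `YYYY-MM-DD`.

For dates in this range the Gregorian date is 1 day ahead of the Julian.
27 February 499 Gregorian − 1 day → 26 February 499 Julian.

0499-02-26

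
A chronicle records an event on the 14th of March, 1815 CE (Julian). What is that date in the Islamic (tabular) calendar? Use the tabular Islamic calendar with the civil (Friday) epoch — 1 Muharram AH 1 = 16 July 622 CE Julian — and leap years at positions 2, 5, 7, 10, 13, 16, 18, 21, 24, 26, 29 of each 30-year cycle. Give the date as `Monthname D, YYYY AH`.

Julian Day Number of the source date = 2384059.
Converting JDN 2384059 to the tabular Islamic calendar gives 14 Rabi' al-Thani 1230 AH.

Rabi' al-Thani 14, 1230 AH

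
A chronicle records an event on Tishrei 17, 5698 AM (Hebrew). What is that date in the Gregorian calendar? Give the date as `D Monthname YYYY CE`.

22 September 1937 CE

Julian Day Number of the source date = 2428799.
Converting JDN 2428799 to the Gregorian calendar gives 22 September 1937 CE.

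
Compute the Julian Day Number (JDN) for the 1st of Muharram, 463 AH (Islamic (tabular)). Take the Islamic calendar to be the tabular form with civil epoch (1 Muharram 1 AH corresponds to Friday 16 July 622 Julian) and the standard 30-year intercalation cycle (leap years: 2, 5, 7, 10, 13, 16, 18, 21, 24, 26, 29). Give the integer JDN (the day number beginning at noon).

Equivalently 15 October 1070 (proleptic Gregorian).
JDN 2400001 is 17 November 1858 CE (Gregorian), MJD 0; the target day is −287844 days from there, so JDN = 2112157.

2112157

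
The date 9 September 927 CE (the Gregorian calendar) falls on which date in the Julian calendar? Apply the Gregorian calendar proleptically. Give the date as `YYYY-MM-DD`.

0927-09-04

The Julian–Gregorian offset here is 5 days (Julian trailing).
9 September 927 Gregorian − 5 days → 4 September 927 Julian.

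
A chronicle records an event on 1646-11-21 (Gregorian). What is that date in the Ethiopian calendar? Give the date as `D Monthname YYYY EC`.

15 Hidar 1639 EC

Both dates share Julian Day Number 2322574; in the Ethiopian calendar that is 15 Hidar 1639 EC.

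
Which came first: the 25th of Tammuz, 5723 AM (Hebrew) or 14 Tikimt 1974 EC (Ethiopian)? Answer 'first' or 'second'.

The two dates have Julian Day Numbers 2438228 and 2444902 respectively.
Since 2438228 < 2444902, the first date comes first.

first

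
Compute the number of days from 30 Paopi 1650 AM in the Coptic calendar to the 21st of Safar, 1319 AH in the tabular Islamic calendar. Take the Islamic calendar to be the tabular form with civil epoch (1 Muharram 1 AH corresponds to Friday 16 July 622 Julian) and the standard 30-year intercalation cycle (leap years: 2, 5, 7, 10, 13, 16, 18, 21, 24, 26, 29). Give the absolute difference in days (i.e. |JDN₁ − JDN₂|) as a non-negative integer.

First date → JDN 2427386; second date → JDN 2415545.
The interval is |2427386 − 2415545| = 11841 days.

11841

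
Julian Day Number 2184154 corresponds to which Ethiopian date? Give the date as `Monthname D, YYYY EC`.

The proleptic Gregorian equivalent of JDN 2184154 is 28 November 1267.
In the Ethiopian calendar that day is Hidar 24, 1260 EC.

Hidar 24, 1260 EC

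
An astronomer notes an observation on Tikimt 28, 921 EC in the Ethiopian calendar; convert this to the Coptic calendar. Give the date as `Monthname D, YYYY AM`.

Julian Day Number of the source date = 2060308.
Converting JDN 2060308 to the Coptic calendar gives 28 Paopi 645 AM.

Paopi 28, 645 AM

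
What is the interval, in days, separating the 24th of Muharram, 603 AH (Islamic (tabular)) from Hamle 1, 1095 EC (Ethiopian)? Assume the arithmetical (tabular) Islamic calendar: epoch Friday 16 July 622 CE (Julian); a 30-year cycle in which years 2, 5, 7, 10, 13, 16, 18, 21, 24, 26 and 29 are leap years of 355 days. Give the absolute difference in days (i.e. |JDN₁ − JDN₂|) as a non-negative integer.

First date → JDN 2161792; second date → JDN 2124104.
The interval is |2161792 − 2124104| = 37688 days.

37688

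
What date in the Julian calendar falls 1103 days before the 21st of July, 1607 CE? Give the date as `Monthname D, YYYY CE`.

Counting 1103 days back from JDN 2308216 reaches JDN 2307113, which is July 13, 1604 CE.

July 13, 1604 CE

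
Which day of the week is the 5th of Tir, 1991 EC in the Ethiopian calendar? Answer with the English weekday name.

In the Gregorian calendar this is 13 January 1999 (JDN 2451192).
2451192 ≡ 2 (mod 7); counting from Monday = 0 gives Wednesday.

Wednesday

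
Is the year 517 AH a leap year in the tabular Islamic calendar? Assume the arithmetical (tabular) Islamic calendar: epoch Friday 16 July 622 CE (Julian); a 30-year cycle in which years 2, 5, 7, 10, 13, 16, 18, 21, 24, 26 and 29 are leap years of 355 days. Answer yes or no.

yes

Year 517 AH is year 7 of its 30-year cycle; leap positions are 2, 5, 7, 10, 13, 16, 18, 21, 24, 26, 29, so it is a leap year (355 days).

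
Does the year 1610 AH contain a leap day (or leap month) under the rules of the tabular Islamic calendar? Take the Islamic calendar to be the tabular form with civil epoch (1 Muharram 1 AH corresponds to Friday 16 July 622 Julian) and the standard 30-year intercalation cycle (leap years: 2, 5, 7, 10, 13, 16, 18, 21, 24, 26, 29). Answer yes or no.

no

Year 1610 AH is year 20 of its 30-year cycle; leap positions are 2, 5, 7, 10, 13, 16, 18, 21, 24, 26, 29, so it is a common year (354 days).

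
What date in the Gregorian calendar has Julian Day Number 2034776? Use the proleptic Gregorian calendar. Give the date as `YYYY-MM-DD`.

0858-12-04

JDN 2451545 is 1 Jan 2000; 2034776 is −416769 days from there.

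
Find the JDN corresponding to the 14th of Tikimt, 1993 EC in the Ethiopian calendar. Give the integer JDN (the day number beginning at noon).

In the Gregorian calendar the same day is 24 October 2000.
JDN 2451545 is 1 January 2000 CE (Gregorian); the target day is +297 days from there, so JDN = 2451842.

2451842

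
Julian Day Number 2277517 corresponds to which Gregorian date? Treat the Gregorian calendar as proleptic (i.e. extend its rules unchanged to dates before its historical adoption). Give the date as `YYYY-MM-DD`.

JDN 2451545 is 1 Jan 2000; 2277517 is −174028 days from there.

1523-07-13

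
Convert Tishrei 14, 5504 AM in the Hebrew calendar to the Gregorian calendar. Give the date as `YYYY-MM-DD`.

1743-10-02

Julian Day Number of the source date = 2357952.
Converting JDN 2357952 to the Gregorian calendar gives 2 October 1743 CE.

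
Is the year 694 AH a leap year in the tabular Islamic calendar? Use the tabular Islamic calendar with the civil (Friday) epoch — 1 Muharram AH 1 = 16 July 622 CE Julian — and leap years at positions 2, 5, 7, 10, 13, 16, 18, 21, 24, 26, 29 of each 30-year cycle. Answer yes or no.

no

Year 694 AH is year 4 of its 30-year cycle; leap positions are 2, 5, 7, 10, 13, 16, 18, 21, 24, 26, 29, so it is a common year (354 days).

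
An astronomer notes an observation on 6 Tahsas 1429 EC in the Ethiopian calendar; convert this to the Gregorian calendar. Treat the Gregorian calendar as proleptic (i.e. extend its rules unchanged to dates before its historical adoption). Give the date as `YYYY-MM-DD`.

1436-12-11

Julian Day Number of the source date = 2245893.
Converting JDN 2245893 to the Gregorian calendar gives 11 December 1436 CE.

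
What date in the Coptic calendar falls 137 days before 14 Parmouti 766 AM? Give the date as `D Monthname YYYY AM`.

27 Hathor 766 AM

JDN of 14 Parmouti 766 AM = 2104669.
2104669 − 137 = 2104532.
JDN 2104532 in the Coptic calendar is 27 Hathor 766 AM.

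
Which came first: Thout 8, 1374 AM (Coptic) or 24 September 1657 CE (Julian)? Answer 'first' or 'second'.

first

The two dates have Julian Day Numbers 2326525 and 2326544 respectively.
Since 2326525 < 2326544, the first date comes first.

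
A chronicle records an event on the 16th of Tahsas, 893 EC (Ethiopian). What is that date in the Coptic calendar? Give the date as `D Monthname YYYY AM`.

16 Koiak 617 AM

The source date corresponds to 17 December 900 in the proleptic Gregorian calendar (JDN 2050129).
That day falls on 16 Koiak 617 AM in the Coptic calendar.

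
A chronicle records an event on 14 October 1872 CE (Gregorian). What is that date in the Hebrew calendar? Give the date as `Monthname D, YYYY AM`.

Julian Day Number of the source date = 2405081.
Converting JDN 2405081 to the Hebrew calendar gives 12 Tishrei 5633 AM.

Tishrei 12, 5633 AM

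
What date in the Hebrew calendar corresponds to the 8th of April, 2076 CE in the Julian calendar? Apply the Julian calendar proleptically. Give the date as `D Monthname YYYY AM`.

The source date corresponds to 21 April 2076 in the Gregorian calendar (JDN 2479415).
That day falls on 18 Nisan 5836 AM in the Hebrew calendar.

18 Nisan 5836 AM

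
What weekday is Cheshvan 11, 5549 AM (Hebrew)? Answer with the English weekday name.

Tuesday

This is JDN 2374429 (11 November 1788 Gregorian).
2374429 ≡ 1 (mod 7); counting from Monday = 0 gives Tuesday.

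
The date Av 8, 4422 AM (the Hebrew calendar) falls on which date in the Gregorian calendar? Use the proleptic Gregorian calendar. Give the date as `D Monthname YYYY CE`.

Julian Day Number of the source date = 1963063.
Converting JDN 1963063 to the Gregorian calendar gives 1 August 662 CE.

1 August 662 CE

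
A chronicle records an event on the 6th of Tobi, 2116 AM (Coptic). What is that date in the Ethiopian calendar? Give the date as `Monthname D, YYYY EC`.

Tir 6, 2392 EC

The source date corresponds to 18 January 2400 in the Gregorian calendar (JDN 2597659).
That day falls on 6 Tir 2392 EC in the Ethiopian calendar.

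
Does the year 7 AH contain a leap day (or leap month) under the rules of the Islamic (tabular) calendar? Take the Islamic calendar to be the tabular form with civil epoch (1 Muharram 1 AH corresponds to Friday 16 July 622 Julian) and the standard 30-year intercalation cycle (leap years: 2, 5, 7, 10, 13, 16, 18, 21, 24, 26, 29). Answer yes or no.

Year 7 AH is year 7 of its 30-year cycle; leap positions are 2, 5, 7, 10, 13, 16, 18, 21, 24, 26, 29, so it is a leap year (355 days).

yes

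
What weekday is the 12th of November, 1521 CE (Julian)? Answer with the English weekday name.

Tuesday

This is JDN 2276919 (22 November 1521 Gregorian).
2276919 ≡ 1 (mod 7); counting from Monday = 0 gives Tuesday.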